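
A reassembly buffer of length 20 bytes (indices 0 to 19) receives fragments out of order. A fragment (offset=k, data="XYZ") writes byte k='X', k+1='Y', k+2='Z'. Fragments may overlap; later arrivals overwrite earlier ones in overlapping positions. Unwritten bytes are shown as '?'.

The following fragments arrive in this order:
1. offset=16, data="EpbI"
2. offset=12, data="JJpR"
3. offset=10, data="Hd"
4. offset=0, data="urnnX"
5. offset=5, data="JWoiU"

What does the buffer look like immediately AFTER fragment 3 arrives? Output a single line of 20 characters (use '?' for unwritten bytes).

Answer: ??????????HdJJpREpbI

Derivation:
Fragment 1: offset=16 data="EpbI" -> buffer=????????????????EpbI
Fragment 2: offset=12 data="JJpR" -> buffer=????????????JJpREpbI
Fragment 3: offset=10 data="Hd" -> buffer=??????????HdJJpREpbI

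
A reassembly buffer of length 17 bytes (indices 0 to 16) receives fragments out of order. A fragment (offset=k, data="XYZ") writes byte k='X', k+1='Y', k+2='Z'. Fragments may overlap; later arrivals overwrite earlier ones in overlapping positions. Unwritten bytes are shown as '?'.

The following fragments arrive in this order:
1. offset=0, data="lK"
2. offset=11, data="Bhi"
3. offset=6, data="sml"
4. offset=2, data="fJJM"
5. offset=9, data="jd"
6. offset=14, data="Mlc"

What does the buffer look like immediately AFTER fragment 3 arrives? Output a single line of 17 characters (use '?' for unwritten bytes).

Answer: lK????sml??Bhi???

Derivation:
Fragment 1: offset=0 data="lK" -> buffer=lK???????????????
Fragment 2: offset=11 data="Bhi" -> buffer=lK?????????Bhi???
Fragment 3: offset=6 data="sml" -> buffer=lK????sml??Bhi???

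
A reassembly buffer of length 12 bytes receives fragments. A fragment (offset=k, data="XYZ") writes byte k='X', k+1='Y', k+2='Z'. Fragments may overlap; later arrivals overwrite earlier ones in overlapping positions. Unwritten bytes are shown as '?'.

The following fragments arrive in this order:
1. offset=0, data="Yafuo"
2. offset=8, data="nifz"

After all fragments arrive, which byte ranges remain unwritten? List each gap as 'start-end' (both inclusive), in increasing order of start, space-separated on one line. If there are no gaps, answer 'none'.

Answer: 5-7

Derivation:
Fragment 1: offset=0 len=5
Fragment 2: offset=8 len=4
Gaps: 5-7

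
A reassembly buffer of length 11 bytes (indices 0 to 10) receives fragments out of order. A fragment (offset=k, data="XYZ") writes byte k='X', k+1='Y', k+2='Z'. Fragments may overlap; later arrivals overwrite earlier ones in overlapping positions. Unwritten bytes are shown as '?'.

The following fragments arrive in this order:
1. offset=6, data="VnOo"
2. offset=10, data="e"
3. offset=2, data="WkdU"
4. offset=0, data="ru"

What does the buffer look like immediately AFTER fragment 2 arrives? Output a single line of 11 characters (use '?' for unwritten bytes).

Fragment 1: offset=6 data="VnOo" -> buffer=??????VnOo?
Fragment 2: offset=10 data="e" -> buffer=??????VnOoe

Answer: ??????VnOoe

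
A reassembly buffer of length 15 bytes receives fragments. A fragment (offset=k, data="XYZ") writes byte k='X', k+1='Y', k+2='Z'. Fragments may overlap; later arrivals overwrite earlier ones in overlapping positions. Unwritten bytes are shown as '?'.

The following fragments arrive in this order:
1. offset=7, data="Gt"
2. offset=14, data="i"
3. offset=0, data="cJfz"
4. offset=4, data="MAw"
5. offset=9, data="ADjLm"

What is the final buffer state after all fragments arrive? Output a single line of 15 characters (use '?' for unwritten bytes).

Fragment 1: offset=7 data="Gt" -> buffer=???????Gt??????
Fragment 2: offset=14 data="i" -> buffer=???????Gt?????i
Fragment 3: offset=0 data="cJfz" -> buffer=cJfz???Gt?????i
Fragment 4: offset=4 data="MAw" -> buffer=cJfzMAwGt?????i
Fragment 5: offset=9 data="ADjLm" -> buffer=cJfzMAwGtADjLmi

Answer: cJfzMAwGtADjLmi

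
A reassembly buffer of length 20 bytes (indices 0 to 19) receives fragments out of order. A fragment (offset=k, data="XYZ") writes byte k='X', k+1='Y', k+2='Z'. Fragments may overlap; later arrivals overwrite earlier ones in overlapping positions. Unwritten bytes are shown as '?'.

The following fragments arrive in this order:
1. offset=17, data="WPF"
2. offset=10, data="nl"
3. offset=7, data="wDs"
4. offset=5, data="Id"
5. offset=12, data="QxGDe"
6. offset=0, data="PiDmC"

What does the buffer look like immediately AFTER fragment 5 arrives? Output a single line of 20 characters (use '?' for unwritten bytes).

Answer: ?????IdwDsnlQxGDeWPF

Derivation:
Fragment 1: offset=17 data="WPF" -> buffer=?????????????????WPF
Fragment 2: offset=10 data="nl" -> buffer=??????????nl?????WPF
Fragment 3: offset=7 data="wDs" -> buffer=???????wDsnl?????WPF
Fragment 4: offset=5 data="Id" -> buffer=?????IdwDsnl?????WPF
Fragment 5: offset=12 data="QxGDe" -> buffer=?????IdwDsnlQxGDeWPF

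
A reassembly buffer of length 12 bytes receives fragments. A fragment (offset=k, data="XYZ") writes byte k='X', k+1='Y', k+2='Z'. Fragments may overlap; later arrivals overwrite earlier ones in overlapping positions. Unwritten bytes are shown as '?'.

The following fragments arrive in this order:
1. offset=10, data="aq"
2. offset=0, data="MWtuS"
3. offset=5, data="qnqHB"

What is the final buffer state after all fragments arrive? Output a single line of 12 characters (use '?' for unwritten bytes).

Answer: MWtuSqnqHBaq

Derivation:
Fragment 1: offset=10 data="aq" -> buffer=??????????aq
Fragment 2: offset=0 data="MWtuS" -> buffer=MWtuS?????aq
Fragment 3: offset=5 data="qnqHB" -> buffer=MWtuSqnqHBaq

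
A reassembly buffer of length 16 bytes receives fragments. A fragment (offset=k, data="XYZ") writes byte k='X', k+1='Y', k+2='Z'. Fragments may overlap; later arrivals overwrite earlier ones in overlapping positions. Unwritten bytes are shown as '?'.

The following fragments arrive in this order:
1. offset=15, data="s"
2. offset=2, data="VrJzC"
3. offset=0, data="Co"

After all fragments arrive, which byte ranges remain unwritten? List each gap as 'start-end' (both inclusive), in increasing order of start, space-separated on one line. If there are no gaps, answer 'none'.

Answer: 7-14

Derivation:
Fragment 1: offset=15 len=1
Fragment 2: offset=2 len=5
Fragment 3: offset=0 len=2
Gaps: 7-14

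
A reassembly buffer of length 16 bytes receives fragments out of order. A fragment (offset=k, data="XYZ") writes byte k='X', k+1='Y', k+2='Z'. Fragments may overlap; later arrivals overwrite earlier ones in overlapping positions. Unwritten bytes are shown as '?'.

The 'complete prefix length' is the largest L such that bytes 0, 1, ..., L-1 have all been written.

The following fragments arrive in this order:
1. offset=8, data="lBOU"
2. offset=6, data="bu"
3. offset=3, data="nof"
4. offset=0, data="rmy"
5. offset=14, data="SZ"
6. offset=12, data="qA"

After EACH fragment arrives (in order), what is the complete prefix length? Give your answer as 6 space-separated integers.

Fragment 1: offset=8 data="lBOU" -> buffer=????????lBOU???? -> prefix_len=0
Fragment 2: offset=6 data="bu" -> buffer=??????bulBOU???? -> prefix_len=0
Fragment 3: offset=3 data="nof" -> buffer=???nofbulBOU???? -> prefix_len=0
Fragment 4: offset=0 data="rmy" -> buffer=rmynofbulBOU???? -> prefix_len=12
Fragment 5: offset=14 data="SZ" -> buffer=rmynofbulBOU??SZ -> prefix_len=12
Fragment 6: offset=12 data="qA" -> buffer=rmynofbulBOUqASZ -> prefix_len=16

Answer: 0 0 0 12 12 16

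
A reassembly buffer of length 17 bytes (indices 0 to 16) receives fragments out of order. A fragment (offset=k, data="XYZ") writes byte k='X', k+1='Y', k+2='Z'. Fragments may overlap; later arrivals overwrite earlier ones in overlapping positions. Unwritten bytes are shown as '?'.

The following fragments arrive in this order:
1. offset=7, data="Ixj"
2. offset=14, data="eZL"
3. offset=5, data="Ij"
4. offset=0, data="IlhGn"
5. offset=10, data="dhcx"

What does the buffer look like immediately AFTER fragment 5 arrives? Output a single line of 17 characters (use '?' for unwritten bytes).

Answer: IlhGnIjIxjdhcxeZL

Derivation:
Fragment 1: offset=7 data="Ixj" -> buffer=???????Ixj???????
Fragment 2: offset=14 data="eZL" -> buffer=???????Ixj????eZL
Fragment 3: offset=5 data="Ij" -> buffer=?????IjIxj????eZL
Fragment 4: offset=0 data="IlhGn" -> buffer=IlhGnIjIxj????eZL
Fragment 5: offset=10 data="dhcx" -> buffer=IlhGnIjIxjdhcxeZL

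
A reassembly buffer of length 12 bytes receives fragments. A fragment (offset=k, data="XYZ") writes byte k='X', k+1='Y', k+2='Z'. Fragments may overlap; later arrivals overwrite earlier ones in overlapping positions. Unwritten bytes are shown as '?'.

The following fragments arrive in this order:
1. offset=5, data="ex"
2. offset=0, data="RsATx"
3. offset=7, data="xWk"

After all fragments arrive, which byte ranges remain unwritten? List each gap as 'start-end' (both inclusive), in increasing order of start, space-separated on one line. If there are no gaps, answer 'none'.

Fragment 1: offset=5 len=2
Fragment 2: offset=0 len=5
Fragment 3: offset=7 len=3
Gaps: 10-11

Answer: 10-11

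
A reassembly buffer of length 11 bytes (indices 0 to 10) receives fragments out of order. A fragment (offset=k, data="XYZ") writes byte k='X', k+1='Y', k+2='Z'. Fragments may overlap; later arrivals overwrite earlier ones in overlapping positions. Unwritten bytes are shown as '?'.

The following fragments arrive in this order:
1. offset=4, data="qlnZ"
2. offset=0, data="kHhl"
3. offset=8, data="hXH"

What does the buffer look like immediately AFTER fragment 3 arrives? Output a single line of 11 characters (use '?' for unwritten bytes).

Fragment 1: offset=4 data="qlnZ" -> buffer=????qlnZ???
Fragment 2: offset=0 data="kHhl" -> buffer=kHhlqlnZ???
Fragment 3: offset=8 data="hXH" -> buffer=kHhlqlnZhXH

Answer: kHhlqlnZhXH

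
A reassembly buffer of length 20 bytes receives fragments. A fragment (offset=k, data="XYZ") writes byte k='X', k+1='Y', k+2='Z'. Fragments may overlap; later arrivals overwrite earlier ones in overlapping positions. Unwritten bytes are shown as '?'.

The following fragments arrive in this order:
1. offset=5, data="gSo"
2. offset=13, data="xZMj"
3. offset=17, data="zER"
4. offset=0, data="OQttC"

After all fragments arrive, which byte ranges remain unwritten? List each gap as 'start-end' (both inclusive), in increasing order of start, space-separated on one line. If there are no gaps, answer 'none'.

Answer: 8-12

Derivation:
Fragment 1: offset=5 len=3
Fragment 2: offset=13 len=4
Fragment 3: offset=17 len=3
Fragment 4: offset=0 len=5
Gaps: 8-12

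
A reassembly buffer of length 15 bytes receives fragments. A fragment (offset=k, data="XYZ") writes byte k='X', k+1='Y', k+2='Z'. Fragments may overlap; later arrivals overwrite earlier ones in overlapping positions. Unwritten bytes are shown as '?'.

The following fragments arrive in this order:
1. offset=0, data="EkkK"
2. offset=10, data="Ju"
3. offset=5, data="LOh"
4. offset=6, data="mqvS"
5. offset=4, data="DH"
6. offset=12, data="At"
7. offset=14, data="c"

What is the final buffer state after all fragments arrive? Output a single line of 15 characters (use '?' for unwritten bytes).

Answer: EkkKDHmqvSJuAtc

Derivation:
Fragment 1: offset=0 data="EkkK" -> buffer=EkkK???????????
Fragment 2: offset=10 data="Ju" -> buffer=EkkK??????Ju???
Fragment 3: offset=5 data="LOh" -> buffer=EkkK?LOh??Ju???
Fragment 4: offset=6 data="mqvS" -> buffer=EkkK?LmqvSJu???
Fragment 5: offset=4 data="DH" -> buffer=EkkKDHmqvSJu???
Fragment 6: offset=12 data="At" -> buffer=EkkKDHmqvSJuAt?
Fragment 7: offset=14 data="c" -> buffer=EkkKDHmqvSJuAtc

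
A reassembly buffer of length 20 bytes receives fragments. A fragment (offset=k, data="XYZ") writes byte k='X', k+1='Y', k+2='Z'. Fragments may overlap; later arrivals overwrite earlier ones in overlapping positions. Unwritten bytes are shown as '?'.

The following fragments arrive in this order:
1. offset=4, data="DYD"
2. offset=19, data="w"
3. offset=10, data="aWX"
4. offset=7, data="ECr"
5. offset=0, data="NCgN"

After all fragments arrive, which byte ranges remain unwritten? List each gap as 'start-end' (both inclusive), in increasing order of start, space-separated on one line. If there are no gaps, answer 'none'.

Fragment 1: offset=4 len=3
Fragment 2: offset=19 len=1
Fragment 3: offset=10 len=3
Fragment 4: offset=7 len=3
Fragment 5: offset=0 len=4
Gaps: 13-18

Answer: 13-18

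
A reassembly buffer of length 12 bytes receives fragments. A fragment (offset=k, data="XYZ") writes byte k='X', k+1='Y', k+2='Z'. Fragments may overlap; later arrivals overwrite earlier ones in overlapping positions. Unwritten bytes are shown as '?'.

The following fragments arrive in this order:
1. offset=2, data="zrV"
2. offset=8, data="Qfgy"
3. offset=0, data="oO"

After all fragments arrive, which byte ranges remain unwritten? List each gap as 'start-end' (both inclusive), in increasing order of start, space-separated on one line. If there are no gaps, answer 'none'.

Answer: 5-7

Derivation:
Fragment 1: offset=2 len=3
Fragment 2: offset=8 len=4
Fragment 3: offset=0 len=2
Gaps: 5-7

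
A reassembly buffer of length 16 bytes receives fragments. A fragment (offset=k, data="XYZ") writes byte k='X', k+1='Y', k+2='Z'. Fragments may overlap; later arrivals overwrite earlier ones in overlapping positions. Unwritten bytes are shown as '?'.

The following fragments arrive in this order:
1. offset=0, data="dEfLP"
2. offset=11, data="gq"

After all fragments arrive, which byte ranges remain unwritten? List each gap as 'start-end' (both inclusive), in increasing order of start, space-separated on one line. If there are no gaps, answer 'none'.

Fragment 1: offset=0 len=5
Fragment 2: offset=11 len=2
Gaps: 5-10 13-15

Answer: 5-10 13-15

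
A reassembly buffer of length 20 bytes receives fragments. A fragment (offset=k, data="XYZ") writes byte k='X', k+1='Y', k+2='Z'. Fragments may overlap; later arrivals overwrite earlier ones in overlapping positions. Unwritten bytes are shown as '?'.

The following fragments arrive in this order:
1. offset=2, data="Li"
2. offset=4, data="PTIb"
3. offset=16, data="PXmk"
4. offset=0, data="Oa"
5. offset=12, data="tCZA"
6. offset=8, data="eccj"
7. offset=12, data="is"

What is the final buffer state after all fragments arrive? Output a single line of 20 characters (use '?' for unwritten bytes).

Answer: OaLiPTIbeccjisZAPXmk

Derivation:
Fragment 1: offset=2 data="Li" -> buffer=??Li????????????????
Fragment 2: offset=4 data="PTIb" -> buffer=??LiPTIb????????????
Fragment 3: offset=16 data="PXmk" -> buffer=??LiPTIb????????PXmk
Fragment 4: offset=0 data="Oa" -> buffer=OaLiPTIb????????PXmk
Fragment 5: offset=12 data="tCZA" -> buffer=OaLiPTIb????tCZAPXmk
Fragment 6: offset=8 data="eccj" -> buffer=OaLiPTIbeccjtCZAPXmk
Fragment 7: offset=12 data="is" -> buffer=OaLiPTIbeccjisZAPXmk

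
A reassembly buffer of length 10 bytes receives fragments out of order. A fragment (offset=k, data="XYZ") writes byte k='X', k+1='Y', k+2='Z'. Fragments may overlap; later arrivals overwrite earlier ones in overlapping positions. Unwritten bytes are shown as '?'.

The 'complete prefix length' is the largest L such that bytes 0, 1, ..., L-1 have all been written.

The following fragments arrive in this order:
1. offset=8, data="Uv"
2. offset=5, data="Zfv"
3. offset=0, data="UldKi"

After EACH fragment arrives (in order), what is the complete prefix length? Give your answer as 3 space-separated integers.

Answer: 0 0 10

Derivation:
Fragment 1: offset=8 data="Uv" -> buffer=????????Uv -> prefix_len=0
Fragment 2: offset=5 data="Zfv" -> buffer=?????ZfvUv -> prefix_len=0
Fragment 3: offset=0 data="UldKi" -> buffer=UldKiZfvUv -> prefix_len=10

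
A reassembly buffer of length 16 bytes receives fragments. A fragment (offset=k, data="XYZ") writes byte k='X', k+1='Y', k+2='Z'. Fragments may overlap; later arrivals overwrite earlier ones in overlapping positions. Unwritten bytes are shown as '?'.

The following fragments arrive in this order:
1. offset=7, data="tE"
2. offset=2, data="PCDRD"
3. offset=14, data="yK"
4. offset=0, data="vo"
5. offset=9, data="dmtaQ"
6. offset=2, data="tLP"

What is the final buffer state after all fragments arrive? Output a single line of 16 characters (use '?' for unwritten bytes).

Fragment 1: offset=7 data="tE" -> buffer=???????tE???????
Fragment 2: offset=2 data="PCDRD" -> buffer=??PCDRDtE???????
Fragment 3: offset=14 data="yK" -> buffer=??PCDRDtE?????yK
Fragment 4: offset=0 data="vo" -> buffer=voPCDRDtE?????yK
Fragment 5: offset=9 data="dmtaQ" -> buffer=voPCDRDtEdmtaQyK
Fragment 6: offset=2 data="tLP" -> buffer=votLPRDtEdmtaQyK

Answer: votLPRDtEdmtaQyK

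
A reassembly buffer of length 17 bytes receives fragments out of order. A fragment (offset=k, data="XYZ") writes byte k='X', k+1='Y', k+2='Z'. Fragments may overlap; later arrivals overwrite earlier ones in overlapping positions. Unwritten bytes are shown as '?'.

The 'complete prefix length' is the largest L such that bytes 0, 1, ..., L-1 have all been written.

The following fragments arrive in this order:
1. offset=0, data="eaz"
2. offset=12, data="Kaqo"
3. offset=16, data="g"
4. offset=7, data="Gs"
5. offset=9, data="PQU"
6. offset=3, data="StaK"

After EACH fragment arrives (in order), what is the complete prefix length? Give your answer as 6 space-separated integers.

Answer: 3 3 3 3 3 17

Derivation:
Fragment 1: offset=0 data="eaz" -> buffer=eaz?????????????? -> prefix_len=3
Fragment 2: offset=12 data="Kaqo" -> buffer=eaz?????????Kaqo? -> prefix_len=3
Fragment 3: offset=16 data="g" -> buffer=eaz?????????Kaqog -> prefix_len=3
Fragment 4: offset=7 data="Gs" -> buffer=eaz????Gs???Kaqog -> prefix_len=3
Fragment 5: offset=9 data="PQU" -> buffer=eaz????GsPQUKaqog -> prefix_len=3
Fragment 6: offset=3 data="StaK" -> buffer=eazStaKGsPQUKaqog -> prefix_len=17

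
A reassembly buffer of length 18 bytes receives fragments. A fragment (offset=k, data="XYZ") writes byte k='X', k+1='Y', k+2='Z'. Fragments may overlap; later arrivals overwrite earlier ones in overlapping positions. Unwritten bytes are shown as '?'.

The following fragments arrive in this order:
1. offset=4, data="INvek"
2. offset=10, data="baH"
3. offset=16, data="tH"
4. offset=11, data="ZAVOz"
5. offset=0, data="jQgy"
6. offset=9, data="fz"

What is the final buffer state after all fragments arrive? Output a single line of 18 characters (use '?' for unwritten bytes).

Answer: jQgyINvekfzZAVOztH

Derivation:
Fragment 1: offset=4 data="INvek" -> buffer=????INvek?????????
Fragment 2: offset=10 data="baH" -> buffer=????INvek?baH?????
Fragment 3: offset=16 data="tH" -> buffer=????INvek?baH???tH
Fragment 4: offset=11 data="ZAVOz" -> buffer=????INvek?bZAVOztH
Fragment 5: offset=0 data="jQgy" -> buffer=jQgyINvek?bZAVOztH
Fragment 6: offset=9 data="fz" -> buffer=jQgyINvekfzZAVOztH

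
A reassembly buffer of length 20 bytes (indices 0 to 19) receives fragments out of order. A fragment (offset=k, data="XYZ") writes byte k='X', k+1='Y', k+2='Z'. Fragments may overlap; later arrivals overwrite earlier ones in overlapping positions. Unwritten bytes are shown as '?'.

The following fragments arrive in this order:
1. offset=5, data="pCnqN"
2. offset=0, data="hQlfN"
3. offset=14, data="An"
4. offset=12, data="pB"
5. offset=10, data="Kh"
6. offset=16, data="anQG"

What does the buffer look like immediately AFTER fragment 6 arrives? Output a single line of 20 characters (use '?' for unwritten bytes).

Answer: hQlfNpCnqNKhpBAnanQG

Derivation:
Fragment 1: offset=5 data="pCnqN" -> buffer=?????pCnqN??????????
Fragment 2: offset=0 data="hQlfN" -> buffer=hQlfNpCnqN??????????
Fragment 3: offset=14 data="An" -> buffer=hQlfNpCnqN????An????
Fragment 4: offset=12 data="pB" -> buffer=hQlfNpCnqN??pBAn????
Fragment 5: offset=10 data="Kh" -> buffer=hQlfNpCnqNKhpBAn????
Fragment 6: offset=16 data="anQG" -> buffer=hQlfNpCnqNKhpBAnanQG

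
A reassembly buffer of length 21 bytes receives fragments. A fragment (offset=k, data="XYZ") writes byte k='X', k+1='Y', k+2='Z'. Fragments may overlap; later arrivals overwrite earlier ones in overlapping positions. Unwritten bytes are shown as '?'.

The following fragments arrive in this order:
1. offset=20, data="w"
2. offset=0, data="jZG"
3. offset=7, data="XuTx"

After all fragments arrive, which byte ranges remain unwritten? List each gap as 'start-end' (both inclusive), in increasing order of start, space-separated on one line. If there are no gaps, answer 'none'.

Fragment 1: offset=20 len=1
Fragment 2: offset=0 len=3
Fragment 3: offset=7 len=4
Gaps: 3-6 11-19

Answer: 3-6 11-19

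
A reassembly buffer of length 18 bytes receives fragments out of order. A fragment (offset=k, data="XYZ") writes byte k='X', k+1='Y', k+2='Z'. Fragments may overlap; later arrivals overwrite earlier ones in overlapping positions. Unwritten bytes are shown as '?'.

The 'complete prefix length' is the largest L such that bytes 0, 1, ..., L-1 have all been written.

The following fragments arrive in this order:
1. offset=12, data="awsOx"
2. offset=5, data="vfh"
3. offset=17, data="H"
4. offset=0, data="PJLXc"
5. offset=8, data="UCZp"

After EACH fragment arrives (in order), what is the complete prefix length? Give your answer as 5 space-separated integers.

Answer: 0 0 0 8 18

Derivation:
Fragment 1: offset=12 data="awsOx" -> buffer=????????????awsOx? -> prefix_len=0
Fragment 2: offset=5 data="vfh" -> buffer=?????vfh????awsOx? -> prefix_len=0
Fragment 3: offset=17 data="H" -> buffer=?????vfh????awsOxH -> prefix_len=0
Fragment 4: offset=0 data="PJLXc" -> buffer=PJLXcvfh????awsOxH -> prefix_len=8
Fragment 5: offset=8 data="UCZp" -> buffer=PJLXcvfhUCZpawsOxH -> prefix_len=18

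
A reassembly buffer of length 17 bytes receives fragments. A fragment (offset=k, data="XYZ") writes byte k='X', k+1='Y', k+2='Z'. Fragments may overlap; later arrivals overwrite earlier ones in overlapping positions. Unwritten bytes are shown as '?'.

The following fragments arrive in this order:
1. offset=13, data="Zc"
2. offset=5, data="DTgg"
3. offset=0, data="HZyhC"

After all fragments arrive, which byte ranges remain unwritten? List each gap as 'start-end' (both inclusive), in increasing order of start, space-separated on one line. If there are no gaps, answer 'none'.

Fragment 1: offset=13 len=2
Fragment 2: offset=5 len=4
Fragment 3: offset=0 len=5
Gaps: 9-12 15-16

Answer: 9-12 15-16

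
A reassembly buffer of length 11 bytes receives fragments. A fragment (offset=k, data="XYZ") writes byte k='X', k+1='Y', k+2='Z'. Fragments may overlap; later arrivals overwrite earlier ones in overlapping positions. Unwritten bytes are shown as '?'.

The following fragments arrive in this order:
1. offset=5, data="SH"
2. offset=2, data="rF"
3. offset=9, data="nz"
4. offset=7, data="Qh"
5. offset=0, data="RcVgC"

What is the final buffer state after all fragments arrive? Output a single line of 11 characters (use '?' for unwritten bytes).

Answer: RcVgCSHQhnz

Derivation:
Fragment 1: offset=5 data="SH" -> buffer=?????SH????
Fragment 2: offset=2 data="rF" -> buffer=??rF?SH????
Fragment 3: offset=9 data="nz" -> buffer=??rF?SH??nz
Fragment 4: offset=7 data="Qh" -> buffer=??rF?SHQhnz
Fragment 5: offset=0 data="RcVgC" -> buffer=RcVgCSHQhnz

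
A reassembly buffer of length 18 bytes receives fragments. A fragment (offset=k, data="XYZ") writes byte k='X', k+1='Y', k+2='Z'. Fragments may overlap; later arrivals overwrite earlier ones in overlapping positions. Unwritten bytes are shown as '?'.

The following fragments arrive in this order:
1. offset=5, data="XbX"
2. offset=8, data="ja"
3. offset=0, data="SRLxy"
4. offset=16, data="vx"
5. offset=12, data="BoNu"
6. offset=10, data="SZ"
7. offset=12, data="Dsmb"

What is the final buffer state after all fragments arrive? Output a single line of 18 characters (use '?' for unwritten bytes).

Fragment 1: offset=5 data="XbX" -> buffer=?????XbX??????????
Fragment 2: offset=8 data="ja" -> buffer=?????XbXja????????
Fragment 3: offset=0 data="SRLxy" -> buffer=SRLxyXbXja????????
Fragment 4: offset=16 data="vx" -> buffer=SRLxyXbXja??????vx
Fragment 5: offset=12 data="BoNu" -> buffer=SRLxyXbXja??BoNuvx
Fragment 6: offset=10 data="SZ" -> buffer=SRLxyXbXjaSZBoNuvx
Fragment 7: offset=12 data="Dsmb" -> buffer=SRLxyXbXjaSZDsmbvx

Answer: SRLxyXbXjaSZDsmbvx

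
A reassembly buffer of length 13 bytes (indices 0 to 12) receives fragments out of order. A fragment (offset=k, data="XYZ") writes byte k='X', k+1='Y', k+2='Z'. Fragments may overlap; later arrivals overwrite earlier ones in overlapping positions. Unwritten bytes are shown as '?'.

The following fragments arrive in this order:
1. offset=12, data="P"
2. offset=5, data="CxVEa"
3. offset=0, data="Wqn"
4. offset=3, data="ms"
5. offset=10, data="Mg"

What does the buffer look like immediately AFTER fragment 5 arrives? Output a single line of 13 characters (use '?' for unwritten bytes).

Answer: WqnmsCxVEaMgP

Derivation:
Fragment 1: offset=12 data="P" -> buffer=????????????P
Fragment 2: offset=5 data="CxVEa" -> buffer=?????CxVEa??P
Fragment 3: offset=0 data="Wqn" -> buffer=Wqn??CxVEa??P
Fragment 4: offset=3 data="ms" -> buffer=WqnmsCxVEa??P
Fragment 5: offset=10 data="Mg" -> buffer=WqnmsCxVEaMgP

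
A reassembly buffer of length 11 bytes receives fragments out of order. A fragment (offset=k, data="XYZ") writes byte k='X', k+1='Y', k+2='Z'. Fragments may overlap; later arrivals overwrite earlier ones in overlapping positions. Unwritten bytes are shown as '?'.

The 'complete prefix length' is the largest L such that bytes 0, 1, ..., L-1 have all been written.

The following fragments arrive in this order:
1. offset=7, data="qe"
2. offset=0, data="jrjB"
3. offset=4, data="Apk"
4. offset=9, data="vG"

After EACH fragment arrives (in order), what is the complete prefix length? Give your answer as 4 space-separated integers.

Fragment 1: offset=7 data="qe" -> buffer=???????qe?? -> prefix_len=0
Fragment 2: offset=0 data="jrjB" -> buffer=jrjB???qe?? -> prefix_len=4
Fragment 3: offset=4 data="Apk" -> buffer=jrjBApkqe?? -> prefix_len=9
Fragment 4: offset=9 data="vG" -> buffer=jrjBApkqevG -> prefix_len=11

Answer: 0 4 9 11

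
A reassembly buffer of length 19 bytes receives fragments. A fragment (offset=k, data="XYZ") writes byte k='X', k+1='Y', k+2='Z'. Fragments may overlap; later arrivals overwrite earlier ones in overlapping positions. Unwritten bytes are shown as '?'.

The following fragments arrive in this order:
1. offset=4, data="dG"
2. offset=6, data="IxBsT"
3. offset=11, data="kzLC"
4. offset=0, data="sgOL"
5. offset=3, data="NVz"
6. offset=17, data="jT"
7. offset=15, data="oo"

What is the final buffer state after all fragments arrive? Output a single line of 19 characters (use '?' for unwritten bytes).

Answer: sgONVzIxBsTkzLCoojT

Derivation:
Fragment 1: offset=4 data="dG" -> buffer=????dG?????????????
Fragment 2: offset=6 data="IxBsT" -> buffer=????dGIxBsT????????
Fragment 3: offset=11 data="kzLC" -> buffer=????dGIxBsTkzLC????
Fragment 4: offset=0 data="sgOL" -> buffer=sgOLdGIxBsTkzLC????
Fragment 5: offset=3 data="NVz" -> buffer=sgONVzIxBsTkzLC????
Fragment 6: offset=17 data="jT" -> buffer=sgONVzIxBsTkzLC??jT
Fragment 7: offset=15 data="oo" -> buffer=sgONVzIxBsTkzLCoojT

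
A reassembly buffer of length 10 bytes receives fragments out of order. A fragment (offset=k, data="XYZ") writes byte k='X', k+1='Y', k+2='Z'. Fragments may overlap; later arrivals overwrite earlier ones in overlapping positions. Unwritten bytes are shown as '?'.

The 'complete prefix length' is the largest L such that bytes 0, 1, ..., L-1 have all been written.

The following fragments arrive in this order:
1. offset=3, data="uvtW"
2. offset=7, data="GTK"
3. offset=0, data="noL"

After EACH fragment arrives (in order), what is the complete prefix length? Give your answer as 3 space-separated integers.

Answer: 0 0 10

Derivation:
Fragment 1: offset=3 data="uvtW" -> buffer=???uvtW??? -> prefix_len=0
Fragment 2: offset=7 data="GTK" -> buffer=???uvtWGTK -> prefix_len=0
Fragment 3: offset=0 data="noL" -> buffer=noLuvtWGTK -> prefix_len=10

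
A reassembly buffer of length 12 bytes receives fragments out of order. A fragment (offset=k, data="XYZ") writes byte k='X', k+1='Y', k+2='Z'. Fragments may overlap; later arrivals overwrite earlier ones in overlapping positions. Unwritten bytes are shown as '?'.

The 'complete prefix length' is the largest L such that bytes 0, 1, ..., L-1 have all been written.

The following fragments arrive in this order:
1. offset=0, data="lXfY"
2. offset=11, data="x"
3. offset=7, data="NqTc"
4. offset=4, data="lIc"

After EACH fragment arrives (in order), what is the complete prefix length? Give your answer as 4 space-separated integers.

Answer: 4 4 4 12

Derivation:
Fragment 1: offset=0 data="lXfY" -> buffer=lXfY???????? -> prefix_len=4
Fragment 2: offset=11 data="x" -> buffer=lXfY???????x -> prefix_len=4
Fragment 3: offset=7 data="NqTc" -> buffer=lXfY???NqTcx -> prefix_len=4
Fragment 4: offset=4 data="lIc" -> buffer=lXfYlIcNqTcx -> prefix_len=12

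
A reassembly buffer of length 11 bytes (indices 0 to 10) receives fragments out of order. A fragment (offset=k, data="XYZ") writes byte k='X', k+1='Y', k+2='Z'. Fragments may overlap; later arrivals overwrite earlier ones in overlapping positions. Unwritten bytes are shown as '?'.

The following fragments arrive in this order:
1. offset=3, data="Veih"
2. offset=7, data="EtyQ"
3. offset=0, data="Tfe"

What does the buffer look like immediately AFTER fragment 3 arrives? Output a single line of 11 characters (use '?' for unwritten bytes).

Fragment 1: offset=3 data="Veih" -> buffer=???Veih????
Fragment 2: offset=7 data="EtyQ" -> buffer=???VeihEtyQ
Fragment 3: offset=0 data="Tfe" -> buffer=TfeVeihEtyQ

Answer: TfeVeihEtyQ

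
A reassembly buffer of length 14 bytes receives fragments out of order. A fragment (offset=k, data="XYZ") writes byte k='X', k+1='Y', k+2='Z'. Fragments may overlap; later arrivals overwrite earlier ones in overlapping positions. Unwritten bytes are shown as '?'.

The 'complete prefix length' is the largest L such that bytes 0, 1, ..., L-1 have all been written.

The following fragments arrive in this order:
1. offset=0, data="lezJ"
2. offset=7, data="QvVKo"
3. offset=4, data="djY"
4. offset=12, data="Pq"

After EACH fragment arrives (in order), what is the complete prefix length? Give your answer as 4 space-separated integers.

Answer: 4 4 12 14

Derivation:
Fragment 1: offset=0 data="lezJ" -> buffer=lezJ?????????? -> prefix_len=4
Fragment 2: offset=7 data="QvVKo" -> buffer=lezJ???QvVKo?? -> prefix_len=4
Fragment 3: offset=4 data="djY" -> buffer=lezJdjYQvVKo?? -> prefix_len=12
Fragment 4: offset=12 data="Pq" -> buffer=lezJdjYQvVKoPq -> prefix_len=14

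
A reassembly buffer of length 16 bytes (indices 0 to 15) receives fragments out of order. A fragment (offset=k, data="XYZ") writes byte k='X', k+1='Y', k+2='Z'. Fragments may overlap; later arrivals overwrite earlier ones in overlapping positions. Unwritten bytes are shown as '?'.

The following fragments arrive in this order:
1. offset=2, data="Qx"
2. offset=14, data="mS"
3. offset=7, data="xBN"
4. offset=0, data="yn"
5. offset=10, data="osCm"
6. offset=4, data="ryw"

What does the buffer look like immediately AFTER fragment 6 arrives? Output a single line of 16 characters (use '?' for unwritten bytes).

Answer: ynQxrywxBNosCmmS

Derivation:
Fragment 1: offset=2 data="Qx" -> buffer=??Qx????????????
Fragment 2: offset=14 data="mS" -> buffer=??Qx??????????mS
Fragment 3: offset=7 data="xBN" -> buffer=??Qx???xBN????mS
Fragment 4: offset=0 data="yn" -> buffer=ynQx???xBN????mS
Fragment 5: offset=10 data="osCm" -> buffer=ynQx???xBNosCmmS
Fragment 6: offset=4 data="ryw" -> buffer=ynQxrywxBNosCmmS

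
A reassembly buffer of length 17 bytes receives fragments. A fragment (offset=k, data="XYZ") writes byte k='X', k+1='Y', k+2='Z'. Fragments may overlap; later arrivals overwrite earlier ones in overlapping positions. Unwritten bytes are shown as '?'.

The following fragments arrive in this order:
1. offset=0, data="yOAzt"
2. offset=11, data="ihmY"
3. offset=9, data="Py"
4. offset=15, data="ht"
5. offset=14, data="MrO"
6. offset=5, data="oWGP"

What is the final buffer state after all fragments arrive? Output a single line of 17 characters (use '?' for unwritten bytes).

Fragment 1: offset=0 data="yOAzt" -> buffer=yOAzt????????????
Fragment 2: offset=11 data="ihmY" -> buffer=yOAzt??????ihmY??
Fragment 3: offset=9 data="Py" -> buffer=yOAzt????PyihmY??
Fragment 4: offset=15 data="ht" -> buffer=yOAzt????PyihmYht
Fragment 5: offset=14 data="MrO" -> buffer=yOAzt????PyihmMrO
Fragment 6: offset=5 data="oWGP" -> buffer=yOAztoWGPPyihmMrO

Answer: yOAztoWGPPyihmMrO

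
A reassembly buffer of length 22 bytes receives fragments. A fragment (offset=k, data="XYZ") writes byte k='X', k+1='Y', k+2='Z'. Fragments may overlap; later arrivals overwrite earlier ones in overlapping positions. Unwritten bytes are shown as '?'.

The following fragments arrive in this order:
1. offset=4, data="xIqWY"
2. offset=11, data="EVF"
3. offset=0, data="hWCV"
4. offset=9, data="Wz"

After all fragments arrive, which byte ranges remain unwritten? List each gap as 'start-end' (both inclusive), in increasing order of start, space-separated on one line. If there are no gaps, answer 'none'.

Answer: 14-21

Derivation:
Fragment 1: offset=4 len=5
Fragment 2: offset=11 len=3
Fragment 3: offset=0 len=4
Fragment 4: offset=9 len=2
Gaps: 14-21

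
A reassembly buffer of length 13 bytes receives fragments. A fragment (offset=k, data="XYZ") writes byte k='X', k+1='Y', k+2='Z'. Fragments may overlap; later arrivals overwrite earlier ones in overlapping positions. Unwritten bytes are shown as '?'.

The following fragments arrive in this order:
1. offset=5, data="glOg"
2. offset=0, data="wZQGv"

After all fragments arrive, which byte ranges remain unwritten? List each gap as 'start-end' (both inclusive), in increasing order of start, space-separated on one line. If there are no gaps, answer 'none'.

Fragment 1: offset=5 len=4
Fragment 2: offset=0 len=5
Gaps: 9-12

Answer: 9-12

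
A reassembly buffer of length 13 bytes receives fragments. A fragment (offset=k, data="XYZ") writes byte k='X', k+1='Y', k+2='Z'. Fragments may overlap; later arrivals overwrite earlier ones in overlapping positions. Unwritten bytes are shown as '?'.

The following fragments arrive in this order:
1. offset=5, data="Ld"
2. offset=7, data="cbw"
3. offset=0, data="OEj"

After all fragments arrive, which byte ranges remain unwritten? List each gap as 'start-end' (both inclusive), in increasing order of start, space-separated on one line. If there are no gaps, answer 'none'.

Answer: 3-4 10-12

Derivation:
Fragment 1: offset=5 len=2
Fragment 2: offset=7 len=3
Fragment 3: offset=0 len=3
Gaps: 3-4 10-12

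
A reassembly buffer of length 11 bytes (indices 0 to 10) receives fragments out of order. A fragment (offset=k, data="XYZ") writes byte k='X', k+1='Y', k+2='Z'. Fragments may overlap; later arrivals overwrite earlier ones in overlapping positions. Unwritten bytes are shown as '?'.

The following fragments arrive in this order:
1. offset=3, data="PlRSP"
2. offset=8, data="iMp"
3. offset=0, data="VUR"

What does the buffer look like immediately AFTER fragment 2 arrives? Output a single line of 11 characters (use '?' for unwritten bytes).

Fragment 1: offset=3 data="PlRSP" -> buffer=???PlRSP???
Fragment 2: offset=8 data="iMp" -> buffer=???PlRSPiMp

Answer: ???PlRSPiMp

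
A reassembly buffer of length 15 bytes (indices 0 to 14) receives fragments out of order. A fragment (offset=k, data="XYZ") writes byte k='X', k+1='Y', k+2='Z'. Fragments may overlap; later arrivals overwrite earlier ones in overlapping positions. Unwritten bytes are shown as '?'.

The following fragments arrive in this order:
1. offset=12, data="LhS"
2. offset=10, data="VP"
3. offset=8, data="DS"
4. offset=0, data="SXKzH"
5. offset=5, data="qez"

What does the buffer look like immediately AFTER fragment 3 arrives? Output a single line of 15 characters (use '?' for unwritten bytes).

Fragment 1: offset=12 data="LhS" -> buffer=????????????LhS
Fragment 2: offset=10 data="VP" -> buffer=??????????VPLhS
Fragment 3: offset=8 data="DS" -> buffer=????????DSVPLhS

Answer: ????????DSVPLhS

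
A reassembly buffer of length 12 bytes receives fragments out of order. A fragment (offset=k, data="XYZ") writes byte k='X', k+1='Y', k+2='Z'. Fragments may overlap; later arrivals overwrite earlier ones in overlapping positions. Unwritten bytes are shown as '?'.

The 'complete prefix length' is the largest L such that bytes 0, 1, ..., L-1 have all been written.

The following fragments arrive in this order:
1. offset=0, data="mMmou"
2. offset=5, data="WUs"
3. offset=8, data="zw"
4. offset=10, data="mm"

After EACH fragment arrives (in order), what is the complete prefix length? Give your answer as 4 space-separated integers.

Answer: 5 8 10 12

Derivation:
Fragment 1: offset=0 data="mMmou" -> buffer=mMmou??????? -> prefix_len=5
Fragment 2: offset=5 data="WUs" -> buffer=mMmouWUs???? -> prefix_len=8
Fragment 3: offset=8 data="zw" -> buffer=mMmouWUszw?? -> prefix_len=10
Fragment 4: offset=10 data="mm" -> buffer=mMmouWUszwmm -> prefix_len=12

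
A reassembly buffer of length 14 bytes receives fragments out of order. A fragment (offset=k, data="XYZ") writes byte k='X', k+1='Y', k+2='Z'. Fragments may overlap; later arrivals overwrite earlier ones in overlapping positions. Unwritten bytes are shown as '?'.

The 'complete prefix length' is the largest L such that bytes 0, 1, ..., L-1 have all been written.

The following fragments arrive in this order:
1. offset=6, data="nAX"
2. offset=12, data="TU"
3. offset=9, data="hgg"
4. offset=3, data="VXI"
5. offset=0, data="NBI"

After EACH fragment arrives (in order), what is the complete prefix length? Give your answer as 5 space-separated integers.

Answer: 0 0 0 0 14

Derivation:
Fragment 1: offset=6 data="nAX" -> buffer=??????nAX????? -> prefix_len=0
Fragment 2: offset=12 data="TU" -> buffer=??????nAX???TU -> prefix_len=0
Fragment 3: offset=9 data="hgg" -> buffer=??????nAXhggTU -> prefix_len=0
Fragment 4: offset=3 data="VXI" -> buffer=???VXInAXhggTU -> prefix_len=0
Fragment 5: offset=0 data="NBI" -> buffer=NBIVXInAXhggTU -> prefix_len=14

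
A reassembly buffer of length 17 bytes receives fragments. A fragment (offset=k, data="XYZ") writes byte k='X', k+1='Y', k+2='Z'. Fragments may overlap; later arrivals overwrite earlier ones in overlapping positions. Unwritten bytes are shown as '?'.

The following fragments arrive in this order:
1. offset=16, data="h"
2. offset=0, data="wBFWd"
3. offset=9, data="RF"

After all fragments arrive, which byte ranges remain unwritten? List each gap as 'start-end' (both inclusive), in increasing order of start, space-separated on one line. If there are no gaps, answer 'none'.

Answer: 5-8 11-15

Derivation:
Fragment 1: offset=16 len=1
Fragment 2: offset=0 len=5
Fragment 3: offset=9 len=2
Gaps: 5-8 11-15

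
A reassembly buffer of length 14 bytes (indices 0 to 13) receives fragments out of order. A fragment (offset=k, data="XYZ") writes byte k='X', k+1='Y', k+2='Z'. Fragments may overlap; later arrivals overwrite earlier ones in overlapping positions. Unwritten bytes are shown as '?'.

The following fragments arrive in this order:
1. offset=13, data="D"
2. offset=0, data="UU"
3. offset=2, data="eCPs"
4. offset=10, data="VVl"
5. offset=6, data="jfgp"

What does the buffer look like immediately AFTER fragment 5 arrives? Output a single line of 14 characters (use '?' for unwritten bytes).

Answer: UUeCPsjfgpVVlD

Derivation:
Fragment 1: offset=13 data="D" -> buffer=?????????????D
Fragment 2: offset=0 data="UU" -> buffer=UU???????????D
Fragment 3: offset=2 data="eCPs" -> buffer=UUeCPs???????D
Fragment 4: offset=10 data="VVl" -> buffer=UUeCPs????VVlD
Fragment 5: offset=6 data="jfgp" -> buffer=UUeCPsjfgpVVlD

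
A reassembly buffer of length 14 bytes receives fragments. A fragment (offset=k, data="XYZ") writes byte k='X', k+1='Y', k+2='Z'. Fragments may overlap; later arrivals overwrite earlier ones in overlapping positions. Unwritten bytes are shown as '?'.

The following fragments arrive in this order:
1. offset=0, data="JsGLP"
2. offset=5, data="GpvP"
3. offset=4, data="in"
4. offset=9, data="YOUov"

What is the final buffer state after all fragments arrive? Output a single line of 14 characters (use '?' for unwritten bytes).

Fragment 1: offset=0 data="JsGLP" -> buffer=JsGLP?????????
Fragment 2: offset=5 data="GpvP" -> buffer=JsGLPGpvP?????
Fragment 3: offset=4 data="in" -> buffer=JsGLinpvP?????
Fragment 4: offset=9 data="YOUov" -> buffer=JsGLinpvPYOUov

Answer: JsGLinpvPYOUov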